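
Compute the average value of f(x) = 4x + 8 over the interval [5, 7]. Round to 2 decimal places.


Average value = 1/(b-a) * integral from a to b of f(x) dx
First compute the integral of 4x + 8:
F(x) = 2x^2 + 8x
F(7) = 2 * 49 + 8 * 7 = 154
F(5) = 2 * 25 + 8 * 5 = 90
Integral = 154 - 90 = 64
Average = 64 / (7 - 5) = 64 / 2
= 32 = 32.00

32.00


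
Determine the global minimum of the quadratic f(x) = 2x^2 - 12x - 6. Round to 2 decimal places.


For a quadratic f(x) = ax^2 + bx + c with a > 0, the minimum is at the vertex.
Vertex x-coordinate: x = -b/(2a)
x = -(-12) / (2 * 2)
x = 12/4 = 3
Substitute back to find the minimum value:
f(3) = 2 * 3^2 - 12 * 3 - 6
= 18 - 36 - 6
= -24 = -24.00

-24.00


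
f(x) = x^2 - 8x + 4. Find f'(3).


Differentiate term by term using power and sum rules:
f(x) = x^2 - 8x + 4
f'(x) = 2x - 8
Substitute x = 3:
f'(3) = 2 * 3 - 8
= 6 - 8
= -2

-2


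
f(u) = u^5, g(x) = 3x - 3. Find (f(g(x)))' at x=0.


Using the chain rule: (f(g(x)))' = f'(g(x)) * g'(x)
First, find g(0):
g(0) = 3 * 0 - 3 = -3
Next, f'(u) = 5u^4
And g'(x) = 3
So f'(g(0)) * g'(0)
= 5 * (-3)^4 * 3
= 5 * 81 * 3
= 1215

1215


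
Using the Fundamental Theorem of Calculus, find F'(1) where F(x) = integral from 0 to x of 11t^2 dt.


By the Fundamental Theorem of Calculus (Part 1):
If F(x) = integral from 0 to x of f(t) dt, then F'(x) = f(x)
Here f(t) = 11t^2
So F'(x) = 11x^2
Evaluate at x = 1:
F'(1) = 11 * 1^2
= 11 * 1
= 11

11


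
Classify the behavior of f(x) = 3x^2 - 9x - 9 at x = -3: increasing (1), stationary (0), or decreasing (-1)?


Compute f'(x) to determine behavior:
f'(x) = 6x - 9
f'(-3) = 6 * (-3) - 9
= -18 - 9
= -27
Since f'(-3) < 0, the function is decreasing (-1)

-1


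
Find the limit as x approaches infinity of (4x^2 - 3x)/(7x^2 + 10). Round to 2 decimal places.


For limits at infinity with equal-degree polynomials,
we compare leading coefficients.
Numerator leading term: 4x^2
Denominator leading term: 7x^2
Divide both by x^2:
lim = (4 - 3/x) / (7 + 10/x^2)
As x -> infinity, the 1/x and 1/x^2 terms vanish:
= 4/7 ≈ 0.57

0.57


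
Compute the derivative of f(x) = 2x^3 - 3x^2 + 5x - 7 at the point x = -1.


Differentiate f(x) = 2x^3 - 3x^2 + 5x - 7 term by term:
f'(x) = 6x^2 - 6x + 5
Substitute x = -1:
f'(-1) = 6 * (-1)^2 - 6 * (-1) + 5
= 6 + 6 + 5
= 17

17


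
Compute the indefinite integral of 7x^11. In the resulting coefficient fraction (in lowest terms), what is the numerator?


Apply the power rule for integration:
integral of ax^n dx = a/(n+1) * x^(n+1) + C
integral of 7x^11 dx
= 7/12 * x^12 + C
The coefficient in lowest terms is 7/12, and its numerator is 7

7


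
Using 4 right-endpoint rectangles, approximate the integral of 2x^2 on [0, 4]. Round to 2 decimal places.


Right Riemann sum uses right endpoints of each subinterval.
Interval: [0, 4], n = 4
dx = (4 - 0) / 4 = 1
Right endpoints: [1, 2, 3, 4]
f values: [2, 8, 18, 32]
Sum = dx * (sum of f values)
= 1 * 60
= 60 = 60.00

60.00


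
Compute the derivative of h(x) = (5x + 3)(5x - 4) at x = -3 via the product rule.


Let u(x) = 5x + 3 and v(x) = 5x - 4
u'(x) = 5
v'(x) = 5
Product rule: h'(x) = u'(x)*v(x) + u(x)*v'(x)
= 5 * (5x - 4) + (5x + 3) * 5
At x = -3:
u(-3) = 5 * (-3) + 3 = -12
v(-3) = 5 * (-3) - 4 = -19
h'(-3) = 5 * (-19) + (-12) * 5
= -95 - 60
= -155

-155


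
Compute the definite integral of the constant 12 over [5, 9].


The integral of a constant k over [a, b] equals k * (b - a).
integral from 5 to 9 of 12 dx
= 12 * (9 - 5)
= 12 * 4
= 48

48


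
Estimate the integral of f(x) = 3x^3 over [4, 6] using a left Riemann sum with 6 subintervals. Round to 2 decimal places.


Left Riemann sum uses left endpoints of each subinterval.
Interval: [4, 6], n = 6
dx = (6 - 4) / 6 = 1/3
Left endpoints: [4, 13/3, 14/3, 5, 16/3, 17/3]
f values: [192, 2197/9, 2744/9, 375, 4096/9, 4913/9]
Sum = dx * (sum of f values)
= 1/3 * 2117
= 2117/3 ≈ 705.67

705.67


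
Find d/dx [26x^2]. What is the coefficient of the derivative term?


We apply the power rule: d/dx [ax^n] = a*n * x^(n-1)
d/dx [26x^2]
= 26 * 2 * x^(2-1)
= 52x
The coefficient is 52

52


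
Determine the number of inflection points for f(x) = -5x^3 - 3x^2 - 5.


Inflection points occur where f''(x) = 0 and concavity changes.
f(x) = -5x^3 - 3x^2 - 5
f'(x) = -15x^2 - 6x
f''(x) = -30x - 6
Set f''(x) = 0:
-30x - 6 = 0
x = 6 / (-30) = -1/5
Since f''(x) is linear (degree 1), it changes sign at this point.
Therefore there is exactly 1 inflection point.

1


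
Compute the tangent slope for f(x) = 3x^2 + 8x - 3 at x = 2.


The slope of the tangent line equals f'(x) at the point.
f(x) = 3x^2 + 8x - 3
f'(x) = 6x + 8
At x = 2:
f'(2) = 6 * 2 + 8
= 12 + 8
= 20

20


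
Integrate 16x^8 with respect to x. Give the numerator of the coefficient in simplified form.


Apply the power rule for integration:
integral of ax^n dx = a/(n+1) * x^(n+1) + C
integral of 16x^8 dx
= 16/9 * x^9 + C
The coefficient in lowest terms is 16/9, and its numerator is 16

16


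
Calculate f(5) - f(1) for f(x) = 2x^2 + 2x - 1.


Net change = f(b) - f(a)
f(x) = 2x^2 + 2x - 1
Compute f(5):
f(5) = 2 * 5^2 + 2 * 5 - 1
= 50 + 10 - 1
= 59
Compute f(1):
f(1) = 2 * 1^2 + 2 * 1 - 1
= 2 + 2 - 1
= 3
Net change = 59 - 3 = 56

56


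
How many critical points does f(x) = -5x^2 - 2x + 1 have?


Find where f'(x) = 0:
f'(x) = -10x - 2
Set f'(x) = 0:
-10x - 2 = 0
x = 2 / (-10) = -1/5
This is a linear equation in x, so there is exactly one solution.
Number of critical points: 1

1


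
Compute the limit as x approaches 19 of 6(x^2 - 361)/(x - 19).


Direct substitution gives 0/0, so we factor the numerator.
Factor: 6(x^2 - 361) = 6 * (x - 19)(x + 19)
Cancel the common factor (x - 19):
6(x^2 - 361)/(x - 19) = 6 * (x + 19)
Now substitute x = 19:
= 6 * (19 + 19) = 228

228


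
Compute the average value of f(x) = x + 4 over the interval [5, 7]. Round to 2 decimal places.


Average value = 1/(b-a) * integral from a to b of f(x) dx
First compute the integral of x + 4:
F(x) = (1/2)x^2 + 4x
F(7) = 1/2 * 49 + 4 * 7 = 105/2
F(5) = 1/2 * 25 + 4 * 5 = 65/2
Integral = 105/2 - 65/2 = 20
Average = 20 / (7 - 5) = 20 / 2
= 10 = 10.00

10.00


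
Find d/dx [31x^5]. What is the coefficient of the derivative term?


We apply the power rule: d/dx [ax^n] = a*n * x^(n-1)
d/dx [31x^5]
= 31 * 5 * x^(5-1)
= 155x^4
The coefficient is 155

155


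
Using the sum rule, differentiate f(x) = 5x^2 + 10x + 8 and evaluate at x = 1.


Differentiate term by term using power and sum rules:
f(x) = 5x^2 + 10x + 8
f'(x) = 10x + 10
Substitute x = 1:
f'(1) = 10 * 1 + 10
= 10 + 10
= 20

20


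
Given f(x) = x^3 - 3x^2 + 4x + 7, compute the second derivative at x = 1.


First derivative:
f'(x) = 3x^2 - 6x + 4
Second derivative:
f''(x) = 6x - 6
Substitute x = 1:
f''(1) = 6 * 1 - 6
= 6 - 6
= 0

0


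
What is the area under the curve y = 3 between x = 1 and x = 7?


The area under a constant function y = 3 is a rectangle.
Width = 7 - 1 = 6
Height = 3
Area = width * height
= 6 * 3
= 18

18


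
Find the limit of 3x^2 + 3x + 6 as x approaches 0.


Since polynomials are continuous, we use direct substitution.
lim(x->0) of 3x^2 + 3x + 6
= 3 * 0^2 + 3 * 0 + 6
= 0 + 0 + 6
= 6

6


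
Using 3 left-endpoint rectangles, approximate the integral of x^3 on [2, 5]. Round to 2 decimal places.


Left Riemann sum uses left endpoints of each subinterval.
Interval: [2, 5], n = 3
dx = (5 - 2) / 3 = 1
Left endpoints: [2, 3, 4]
f values: [8, 27, 64]
Sum = dx * (sum of f values)
= 1 * 99
= 99 = 99.00

99.00


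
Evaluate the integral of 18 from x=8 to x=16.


The integral of a constant k over [a, b] equals k * (b - a).
integral from 8 to 16 of 18 dx
= 18 * (16 - 8)
= 18 * 8
= 144

144


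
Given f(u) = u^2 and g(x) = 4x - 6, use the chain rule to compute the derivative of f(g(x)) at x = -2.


Using the chain rule: (f(g(x)))' = f'(g(x)) * g'(x)
First, find g(-2):
g(-2) = 4 * (-2) - 6 = -14
Next, f'(u) = 2u
And g'(x) = 4
So f'(g(-2)) * g'(-2)
= 2 * (-14) * 4
= -112

-112


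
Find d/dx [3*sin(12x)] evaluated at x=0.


Apply the chain rule to differentiate 3*sin(12x):
d/dx [3*sin(12x)]
= 3 * cos(12x) * d/dx(12x)
= 3 * 12 * cos(12x)
= 36 * cos(12x)
Evaluate at x = 0:
= 36 * cos(0)
= 36 * 1
= 36

36


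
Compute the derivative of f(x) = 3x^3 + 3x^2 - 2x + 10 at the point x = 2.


Differentiate f(x) = 3x^3 + 3x^2 - 2x + 10 term by term:
f'(x) = 9x^2 + 6x - 2
Substitute x = 2:
f'(2) = 9 * 2^2 + 6 * 2 - 2
= 36 + 12 - 2
= 46

46


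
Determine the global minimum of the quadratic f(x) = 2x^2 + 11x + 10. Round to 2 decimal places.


For a quadratic f(x) = ax^2 + bx + c with a > 0, the minimum is at the vertex.
Vertex x-coordinate: x = -b/(2a)
x = -(11) / (2 * 2)
x = -11/4
Substitute back to find the minimum value:
f(-11/4) = 2 * (-11/4)^2 + 11 * (-11/4) + 10
= 121/8 - 121/4 + 10
= -41/8 ≈ -5.13

-5.13


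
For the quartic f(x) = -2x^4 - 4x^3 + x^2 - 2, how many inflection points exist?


Inflection points occur where f''(x) = 0 and concavity changes.
f(x) = -2x^4 - 4x^3 + x^2 - 2
f'(x) = -8x^3 - 12x^2 + 2x
f''(x) = -24x^2 - 24x + 2
This is a quadratic in x. Use the discriminant to count real roots.
Discriminant = (-24)^2 - 4 * (-24) * 2
= 576 - (-192)
= 768
Since discriminant > 0, f''(x) = 0 has 2 distinct real solutions.
A quadratic with two distinct real roots changes sign at each root, so concavity changes at both.
Number of inflection points: 2

2


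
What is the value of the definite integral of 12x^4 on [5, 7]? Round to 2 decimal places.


Find the antiderivative of 12x^4:
F(x) = 12/5 * x^5
Apply the Fundamental Theorem of Calculus:
F(7) - F(5)
= 12/5 * 7^5 - 12/5 * 5^5
= 12/5 * (16807 - 3125)
= 12/5 * 13682
= 164184/5 = 32836.80

32836.80


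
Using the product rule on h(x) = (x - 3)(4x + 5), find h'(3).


Let u(x) = x - 3 and v(x) = 4x + 5
u'(x) = 1
v'(x) = 4
Product rule: h'(x) = u'(x)*v(x) + u(x)*v'(x)
= 1 * (4x + 5) + (x - 3) * 4
At x = 3:
u(3) = 1 * 3 - 3 = 0
v(3) = 4 * 3 + 5 = 17
h'(3) = 1 * 17 + 0 * 4
= 17 + 0
= 17

17


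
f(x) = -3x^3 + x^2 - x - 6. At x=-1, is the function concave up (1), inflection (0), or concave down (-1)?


Concavity is determined by the sign of f''(x).
f(x) = -3x^3 + x^2 - x - 6
f'(x) = -9x^2 + 2x - 1
f''(x) = -18x + 2
f''(-1) = -18 * (-1) + 2
= 18 + 2
= 20
Since f''(-1) > 0, the function is concave up (1)

1


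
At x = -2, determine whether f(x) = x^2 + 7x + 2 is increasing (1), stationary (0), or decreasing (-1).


Compute f'(x) to determine behavior:
f'(x) = 2x + 7
f'(-2) = 2 * (-2) + 7
= -4 + 7
= 3
Since f'(-2) > 0, the function is increasing (1)

1


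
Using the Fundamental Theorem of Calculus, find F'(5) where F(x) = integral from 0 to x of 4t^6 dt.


By the Fundamental Theorem of Calculus (Part 1):
If F(x) = integral from 0 to x of f(t) dt, then F'(x) = f(x)
Here f(t) = 4t^6
So F'(x) = 4x^6
Evaluate at x = 5:
F'(5) = 4 * 5^6
= 4 * 15625
= 62500

62500


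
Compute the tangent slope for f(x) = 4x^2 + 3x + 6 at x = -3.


The slope of the tangent line equals f'(x) at the point.
f(x) = 4x^2 + 3x + 6
f'(x) = 8x + 3
At x = -3:
f'(-3) = 8 * (-3) + 3
= -24 + 3
= -21

-21


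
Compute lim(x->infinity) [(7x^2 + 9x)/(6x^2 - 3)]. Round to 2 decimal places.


For limits at infinity with equal-degree polynomials,
we compare leading coefficients.
Numerator leading term: 7x^2
Denominator leading term: 6x^2
Divide both by x^2:
lim = (7 + 9/x) / (6 - 3/x^2)
As x -> infinity, the 1/x and 1/x^2 terms vanish:
= 7/6 ≈ 1.17

1.17


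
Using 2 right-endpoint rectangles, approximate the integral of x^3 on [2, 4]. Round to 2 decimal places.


Right Riemann sum uses right endpoints of each subinterval.
Interval: [2, 4], n = 2
dx = (4 - 2) / 2 = 1
Right endpoints: [3, 4]
f values: [27, 64]
Sum = dx * (sum of f values)
= 1 * 91
= 91 = 91.00

91.00


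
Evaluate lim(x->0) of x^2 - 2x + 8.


Since polynomials are continuous, we use direct substitution.
lim(x->0) of x^2 - 2x + 8
= 1 * 0^2 - 2 * 0 + 8
= 0 + 0 + 8
= 8

8


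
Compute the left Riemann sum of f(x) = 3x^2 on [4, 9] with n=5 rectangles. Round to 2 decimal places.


Left Riemann sum uses left endpoints of each subinterval.
Interval: [4, 9], n = 5
dx = (9 - 4) / 5 = 1
Left endpoints: [4, 5, 6, 7, 8]
f values: [48, 75, 108, 147, 192]
Sum = dx * (sum of f values)
= 1 * 570
= 570 = 570.00

570.00


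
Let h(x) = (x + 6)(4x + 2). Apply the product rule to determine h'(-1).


Let u(x) = x + 6 and v(x) = 4x + 2
u'(x) = 1
v'(x) = 4
Product rule: h'(x) = u'(x)*v(x) + u(x)*v'(x)
= 1 * (4x + 2) + (x + 6) * 4
At x = -1:
u(-1) = 1 * (-1) + 6 = 5
v(-1) = 4 * (-1) + 2 = -2
h'(-1) = 1 * (-2) + 5 * 4
= -2 + 20
= 18

18


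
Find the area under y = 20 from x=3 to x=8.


The area under a constant function y = 20 is a rectangle.
Width = 8 - 3 = 5
Height = 20
Area = width * height
= 5 * 20
= 100

100


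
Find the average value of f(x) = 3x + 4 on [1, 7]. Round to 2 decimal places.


Average value = 1/(b-a) * integral from a to b of f(x) dx
First compute the integral of 3x + 4:
F(x) = (3/2)x^2 + 4x
F(7) = 3/2 * 49 + 4 * 7 = 203/2
F(1) = 3/2 * 1 + 4 * 1 = 11/2
Integral = 203/2 - 11/2 = 96
Average = 96 / (7 - 1) = 96 / 6
= 16 = 16.00

16.00


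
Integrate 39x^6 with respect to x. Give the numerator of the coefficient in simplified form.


Apply the power rule for integration:
integral of ax^n dx = a/(n+1) * x^(n+1) + C
integral of 39x^6 dx
= 39/7 * x^7 + C
The coefficient in lowest terms is 39/7, and its numerator is 39

39


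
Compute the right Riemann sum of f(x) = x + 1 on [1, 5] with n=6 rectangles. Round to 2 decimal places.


Right Riemann sum uses right endpoints of each subinterval.
Interval: [1, 5], n = 6
dx = (5 - 1) / 6 = 2/3
Right endpoints: [5/3, 7/3, 3, 11/3, 13/3, 5]
f values: [8/3, 10/3, 4, 14/3, 16/3, 6]
Sum = dx * (sum of f values)
= 2/3 * 26
= 52/3 ≈ 17.33

17.33


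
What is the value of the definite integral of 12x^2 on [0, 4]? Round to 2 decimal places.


Find the antiderivative of 12x^2:
F(x) = 12/3 * x^3
Apply the Fundamental Theorem of Calculus:
F(4) - F(0)
= 12/3 * 4^3 - 12/3 * 0^3
= 12/3 * (64 - 0)
= 12/3 * 64
= 256 = 256.00

256.00


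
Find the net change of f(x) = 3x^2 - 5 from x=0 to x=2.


Net change = f(b) - f(a)
f(x) = 3x^2 - 5
Compute f(2):
f(2) = 3 * 2^2 + 0 * 2 - 5
= 12 + 0 - 5
= 7
Compute f(0):
f(0) = 3 * 0^2 + 0 * 0 - 5
= 0 + 0 - 5
= -5
Net change = 7 - (-5) = 12

12


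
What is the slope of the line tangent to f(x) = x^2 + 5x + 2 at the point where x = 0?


The slope of the tangent line equals f'(x) at the point.
f(x) = x^2 + 5x + 2
f'(x) = 2x + 5
At x = 0:
f'(0) = 2 * 0 + 5
= 0 + 5
= 5

5


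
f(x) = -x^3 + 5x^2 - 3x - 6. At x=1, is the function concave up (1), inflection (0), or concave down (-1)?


Concavity is determined by the sign of f''(x).
f(x) = -x^3 + 5x^2 - 3x - 6
f'(x) = -3x^2 + 10x - 3
f''(x) = -6x + 10
f''(1) = -6 * 1 + 10
= -6 + 10
= 4
Since f''(1) > 0, the function is concave up (1)

1


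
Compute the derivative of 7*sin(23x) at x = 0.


Apply the chain rule to differentiate 7*sin(23x):
d/dx [7*sin(23x)]
= 7 * cos(23x) * d/dx(23x)
= 7 * 23 * cos(23x)
= 161 * cos(23x)
Evaluate at x = 0:
= 161 * cos(0)
= 161 * 1
= 161

161


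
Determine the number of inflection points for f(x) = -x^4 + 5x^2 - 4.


Inflection points occur where f''(x) = 0 and concavity changes.
f(x) = -x^4 + 5x^2 - 4
f'(x) = -4x^3 + 10x
f''(x) = -12x^2 + 10
This is a quadratic in x. Use the discriminant to count real roots.
Discriminant = (0)^2 - 4 * (-12) * 10
= 0 - (-480)
= 480
Since discriminant > 0, f''(x) = 0 has 2 distinct real solutions.
A quadratic with two distinct real roots changes sign at each root, so concavity changes at both.
Number of inflection points: 2

2


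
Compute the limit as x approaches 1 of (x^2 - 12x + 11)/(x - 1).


Direct substitution gives 0/0, so we factor the numerator.
Factor: (x^2 - 12x + 11) = (x - 1)(x - 11)
Cancel the common factor (x - 1):
(x^2 - 12x + 11)/(x - 1) = (x - 11)
Now substitute x = 1:
= (1) - (11) = -10

-10


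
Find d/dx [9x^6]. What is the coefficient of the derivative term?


We apply the power rule: d/dx [ax^n] = a*n * x^(n-1)
d/dx [9x^6]
= 9 * 6 * x^(6-1)
= 54x^5
The coefficient is 54

54


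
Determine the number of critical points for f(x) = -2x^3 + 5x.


Find where f'(x) = 0:
f(x) = -2x^3 + 5x
f'(x) = -6x^2 + 5
This is a quadratic in x. Use the discriminant to count real roots.
Discriminant = (0)^2 - 4 * (-6) * 5
= 0 - (-120)
= 120
Since discriminant > 0, f'(x) = 0 has 2 real solutions.
Number of critical points: 2

2


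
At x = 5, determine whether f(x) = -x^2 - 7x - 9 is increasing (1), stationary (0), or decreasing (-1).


Compute f'(x) to determine behavior:
f'(x) = -2x - 7
f'(5) = -2 * 5 - 7
= -10 - 7
= -17
Since f'(5) < 0, the function is decreasing (-1)

-1


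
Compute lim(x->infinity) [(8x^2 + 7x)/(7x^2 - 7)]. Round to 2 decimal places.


For limits at infinity with equal-degree polynomials,
we compare leading coefficients.
Numerator leading term: 8x^2
Denominator leading term: 7x^2
Divide both by x^2:
lim = (8 + 7/x) / (7 - 7/x^2)
As x -> infinity, the 1/x and 1/x^2 terms vanish:
= 8/7 ≈ 1.14

1.14


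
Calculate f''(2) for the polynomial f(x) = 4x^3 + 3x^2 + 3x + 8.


First derivative:
f'(x) = 12x^2 + 6x + 3
Second derivative:
f''(x) = 24x + 6
Substitute x = 2:
f''(2) = 24 * 2 + 6
= 48 + 6
= 54

54


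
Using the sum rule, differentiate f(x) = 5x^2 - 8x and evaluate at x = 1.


Differentiate term by term using power and sum rules:
f(x) = 5x^2 - 8x
f'(x) = 10x - 8
Substitute x = 1:
f'(1) = 10 * 1 - 8
= 10 - 8
= 2

2


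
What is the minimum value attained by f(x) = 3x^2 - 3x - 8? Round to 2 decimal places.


For a quadratic f(x) = ax^2 + bx + c with a > 0, the minimum is at the vertex.
Vertex x-coordinate: x = -b/(2a)
x = -(-3) / (2 * 3)
x = 3/6 = 1/2
Substitute back to find the minimum value:
f(1/2) = 3 * (1/2)^2 - 3 * (1/2) - 8
= 3/4 - 3/2 - 8
= -35/4 = -8.75

-8.75


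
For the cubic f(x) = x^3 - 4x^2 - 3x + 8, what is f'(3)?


Differentiate f(x) = x^3 - 4x^2 - 3x + 8 term by term:
f'(x) = 3x^2 - 8x - 3
Substitute x = 3:
f'(3) = 3 * 3^2 - 8 * 3 - 3
= 27 - 24 - 3
= 0

0


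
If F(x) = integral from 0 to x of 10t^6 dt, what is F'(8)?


By the Fundamental Theorem of Calculus (Part 1):
If F(x) = integral from 0 to x of f(t) dt, then F'(x) = f(x)
Here f(t) = 10t^6
So F'(x) = 10x^6
Evaluate at x = 8:
F'(8) = 10 * 8^6
= 10 * 262144
= 2621440

2621440


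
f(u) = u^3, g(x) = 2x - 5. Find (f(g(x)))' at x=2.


Using the chain rule: (f(g(x)))' = f'(g(x)) * g'(x)
First, find g(2):
g(2) = 2 * 2 - 5 = -1
Next, f'(u) = 3u^2
And g'(x) = 2
So f'(g(2)) * g'(2)
= 3 * (-1)^2 * 2
= 3 * 1 * 2
= 6

6


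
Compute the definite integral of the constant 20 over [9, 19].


The integral of a constant k over [a, b] equals k * (b - a).
integral from 9 to 19 of 20 dx
= 20 * (19 - 9)
= 20 * 10
= 200

200


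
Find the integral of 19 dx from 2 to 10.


The integral of a constant k over [a, b] equals k * (b - a).
integral from 2 to 10 of 19 dx
= 19 * (10 - 2)
= 19 * 8
= 152

152


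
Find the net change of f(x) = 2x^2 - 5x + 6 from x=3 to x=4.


Net change = f(b) - f(a)
f(x) = 2x^2 - 5x + 6
Compute f(4):
f(4) = 2 * 4^2 - 5 * 4 + 6
= 32 - 20 + 6
= 18
Compute f(3):
f(3) = 2 * 3^2 - 5 * 3 + 6
= 18 - 15 + 6
= 9
Net change = 18 - 9 = 9

9


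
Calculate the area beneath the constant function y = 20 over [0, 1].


The area under a constant function y = 20 is a rectangle.
Width = 1 - 0 = 1
Height = 20
Area = width * height
= 1 * 20
= 20

20


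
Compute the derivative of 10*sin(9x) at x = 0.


Apply the chain rule to differentiate 10*sin(9x):
d/dx [10*sin(9x)]
= 10 * cos(9x) * d/dx(9x)
= 10 * 9 * cos(9x)
= 90 * cos(9x)
Evaluate at x = 0:
= 90 * cos(0)
= 90 * 1
= 90

90


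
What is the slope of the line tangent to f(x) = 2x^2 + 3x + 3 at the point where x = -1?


The slope of the tangent line equals f'(x) at the point.
f(x) = 2x^2 + 3x + 3
f'(x) = 4x + 3
At x = -1:
f'(-1) = 4 * (-1) + 3
= -4 + 3
= -1

-1


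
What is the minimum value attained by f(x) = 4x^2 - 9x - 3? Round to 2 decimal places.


For a quadratic f(x) = ax^2 + bx + c with a > 0, the minimum is at the vertex.
Vertex x-coordinate: x = -b/(2a)
x = -(-9) / (2 * 4)
x = 9/8
Substitute back to find the minimum value:
f(9/8) = 4 * (9/8)^2 - 9 * (9/8) - 3
= 81/16 - 81/8 - 3
= -129/16 ≈ -8.06

-8.06


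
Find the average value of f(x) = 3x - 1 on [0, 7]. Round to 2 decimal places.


Average value = 1/(b-a) * integral from a to b of f(x) dx
First compute the integral of 3x - 1:
F(x) = (3/2)x^2 - x
F(7) = 3/2 * 49 - 1 * 7 = 133/2
F(0) = 3/2 * 0 - 1 * 0 = 0
Integral = 133/2 - 0 = 133/2
Average = (133/2) / (7 - 0) = (133/2) / 7
= 19/2 = 9.50

9.50


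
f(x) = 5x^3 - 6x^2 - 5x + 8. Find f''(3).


First derivative:
f'(x) = 15x^2 - 12x - 5
Second derivative:
f''(x) = 30x - 12
Substitute x = 3:
f''(3) = 30 * 3 - 12
= 90 - 12
= 78

78


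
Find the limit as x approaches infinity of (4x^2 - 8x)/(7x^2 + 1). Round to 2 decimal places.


For limits at infinity with equal-degree polynomials,
we compare leading coefficients.
Numerator leading term: 4x^2
Denominator leading term: 7x^2
Divide both by x^2:
lim = (4 - 8/x) / (7 + 1/x^2)
As x -> infinity, the 1/x and 1/x^2 terms vanish:
= 4/7 ≈ 0.57

0.57


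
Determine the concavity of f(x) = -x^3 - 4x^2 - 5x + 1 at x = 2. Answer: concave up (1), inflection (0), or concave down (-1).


Concavity is determined by the sign of f''(x).
f(x) = -x^3 - 4x^2 - 5x + 1
f'(x) = -3x^2 - 8x - 5
f''(x) = -6x - 8
f''(2) = -6 * 2 - 8
= -12 - 8
= -20
Since f''(2) < 0, the function is concave down (-1)

-1


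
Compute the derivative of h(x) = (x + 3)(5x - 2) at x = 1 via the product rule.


Let u(x) = x + 3 and v(x) = 5x - 2
u'(x) = 1
v'(x) = 5
Product rule: h'(x) = u'(x)*v(x) + u(x)*v'(x)
= 1 * (5x - 2) + (x + 3) * 5
At x = 1:
u(1) = 1 * 1 + 3 = 4
v(1) = 5 * 1 - 2 = 3
h'(1) = 1 * 3 + 4 * 5
= 3 + 20
= 23

23


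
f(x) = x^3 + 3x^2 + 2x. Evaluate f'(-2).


Differentiate f(x) = x^3 + 3x^2 + 2x term by term:
f'(x) = 3x^2 + 6x + 2
Substitute x = -2:
f'(-2) = 3 * (-2)^2 + 6 * (-2) + 2
= 12 - 12 + 2
= 2

2


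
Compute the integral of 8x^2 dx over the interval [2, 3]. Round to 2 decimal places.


Find the antiderivative of 8x^2:
F(x) = 8/3 * x^3
Apply the Fundamental Theorem of Calculus:
F(3) - F(2)
= 8/3 * 3^3 - 8/3 * 2^3
= 8/3 * (27 - 8)
= 8/3 * 19
= 152/3 ≈ 50.67

50.67


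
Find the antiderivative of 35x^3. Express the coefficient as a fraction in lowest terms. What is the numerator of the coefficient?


Apply the power rule for integration:
integral of ax^n dx = a/(n+1) * x^(n+1) + C
integral of 35x^3 dx
= 35/4 * x^4 + C
The coefficient in lowest terms is 35/4, and its numerator is 35

35


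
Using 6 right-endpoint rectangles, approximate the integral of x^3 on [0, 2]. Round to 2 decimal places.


Right Riemann sum uses right endpoints of each subinterval.
Interval: [0, 2], n = 6
dx = (2 - 0) / 6 = 1/3
Right endpoints: [1/3, 2/3, 1, 4/3, 5/3, 2]
f values: [1/27, 8/27, 1, 64/27, 125/27, 8]
Sum = dx * (sum of f values)
= 1/3 * 49/3
= 49/9 ≈ 5.44

5.44


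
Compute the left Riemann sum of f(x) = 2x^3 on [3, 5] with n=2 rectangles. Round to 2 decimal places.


Left Riemann sum uses left endpoints of each subinterval.
Interval: [3, 5], n = 2
dx = (5 - 3) / 2 = 1
Left endpoints: [3, 4]
f values: [54, 128]
Sum = dx * (sum of f values)
= 1 * 182
= 182 = 182.00

182.00


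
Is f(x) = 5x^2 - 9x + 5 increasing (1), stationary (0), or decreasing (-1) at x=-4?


Compute f'(x) to determine behavior:
f'(x) = 10x - 9
f'(-4) = 10 * (-4) - 9
= -40 - 9
= -49
Since f'(-4) < 0, the function is decreasing (-1)

-1


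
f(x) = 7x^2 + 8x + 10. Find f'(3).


Differentiate term by term using power and sum rules:
f(x) = 7x^2 + 8x + 10
f'(x) = 14x + 8
Substitute x = 3:
f'(3) = 14 * 3 + 8
= 42 + 8
= 50

50


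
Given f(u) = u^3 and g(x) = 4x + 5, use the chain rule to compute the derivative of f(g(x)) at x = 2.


Using the chain rule: (f(g(x)))' = f'(g(x)) * g'(x)
First, find g(2):
g(2) = 4 * 2 + 5 = 13
Next, f'(u) = 3u^2
And g'(x) = 4
So f'(g(2)) * g'(2)
= 3 * 13^2 * 4
= 3 * 169 * 4
= 2028

2028


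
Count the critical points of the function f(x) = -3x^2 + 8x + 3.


Find where f'(x) = 0:
f'(x) = -6x + 8
Set f'(x) = 0:
-6x + 8 = 0
x = -8 / (-6) = 4/3
This is a linear equation in x, so there is exactly one solution.
Number of critical points: 1

1


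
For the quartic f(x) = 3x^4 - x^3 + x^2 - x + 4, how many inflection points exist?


Inflection points occur where f''(x) = 0 and concavity changes.
f(x) = 3x^4 - x^3 + x^2 - x + 4
f'(x) = 12x^3 - 3x^2 + 2x - 1
f''(x) = 36x^2 - 6x + 2
This is a quadratic in x. Use the discriminant to count real roots.
Discriminant = (-6)^2 - 4 * 36 * 2
= 36 - 288
= -252
Since discriminant < 0, f''(x) = 0 has no real solutions.
Number of inflection points: 0

0


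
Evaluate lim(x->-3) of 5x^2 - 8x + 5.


Since polynomials are continuous, we use direct substitution.
lim(x->-3) of 5x^2 - 8x + 5
= 5 * (-3)^2 - 8 * (-3) + 5
= 45 + 24 + 5
= 74

74


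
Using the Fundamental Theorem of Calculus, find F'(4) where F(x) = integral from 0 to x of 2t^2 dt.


By the Fundamental Theorem of Calculus (Part 1):
If F(x) = integral from 0 to x of f(t) dt, then F'(x) = f(x)
Here f(t) = 2t^2
So F'(x) = 2x^2
Evaluate at x = 4:
F'(4) = 2 * 4^2
= 2 * 16
= 32

32


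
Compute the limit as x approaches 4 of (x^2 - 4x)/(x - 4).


Direct substitution gives 0/0, so we factor the numerator.
Factor: (x^2 - 4x) = (x - 4)(x)
Cancel the common factor (x - 4):
(x^2 - 4x)/(x - 4) = (x)
Now substitute x = 4:
= (4) - (0) = 4

4


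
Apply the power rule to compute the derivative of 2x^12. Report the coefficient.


We apply the power rule: d/dx [ax^n] = a*n * x^(n-1)
d/dx [2x^12]
= 2 * 12 * x^(12-1)
= 24x^11
The coefficient is 24

24


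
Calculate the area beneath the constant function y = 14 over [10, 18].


The area under a constant function y = 14 is a rectangle.
Width = 18 - 10 = 8
Height = 14
Area = width * height
= 8 * 14
= 112

112


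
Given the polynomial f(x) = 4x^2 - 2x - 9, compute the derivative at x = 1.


Differentiate term by term using power and sum rules:
f(x) = 4x^2 - 2x - 9
f'(x) = 8x - 2
Substitute x = 1:
f'(1) = 8 * 1 - 2
= 8 - 2
= 6

6


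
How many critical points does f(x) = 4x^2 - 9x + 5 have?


Find where f'(x) = 0:
f'(x) = 8x - 9
Set f'(x) = 0:
8x - 9 = 0
x = 9 / 8 = 9/8
This is a linear equation in x, so there is exactly one solution.
Number of critical points: 1

1


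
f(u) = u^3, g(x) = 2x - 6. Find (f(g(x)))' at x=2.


Using the chain rule: (f(g(x)))' = f'(g(x)) * g'(x)
First, find g(2):
g(2) = 2 * 2 - 6 = -2
Next, f'(u) = 3u^2
And g'(x) = 2
So f'(g(2)) * g'(2)
= 3 * (-2)^2 * 2
= 3 * 4 * 2
= 24

24


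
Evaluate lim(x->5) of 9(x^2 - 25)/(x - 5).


Direct substitution gives 0/0, so we factor the numerator.
Factor: 9(x^2 - 25) = 9 * (x - 5)(x + 5)
Cancel the common factor (x - 5):
9(x^2 - 25)/(x - 5) = 9 * (x + 5)
Now substitute x = 5:
= 9 * (5 + 5) = 90

90


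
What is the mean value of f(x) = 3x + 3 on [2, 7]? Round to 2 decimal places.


Average value = 1/(b-a) * integral from a to b of f(x) dx
First compute the integral of 3x + 3:
F(x) = (3/2)x^2 + 3x
F(7) = 3/2 * 49 + 3 * 7 = 189/2
F(2) = 3/2 * 4 + 3 * 2 = 12
Integral = 189/2 - 12 = 165/2
Average = (165/2) / (7 - 2) = (165/2) / 5
= 33/2 = 16.50

16.50


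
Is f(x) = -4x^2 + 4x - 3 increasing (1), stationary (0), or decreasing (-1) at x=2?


Compute f'(x) to determine behavior:
f'(x) = -8x + 4
f'(2) = -8 * 2 + 4
= -16 + 4
= -12
Since f'(2) < 0, the function is decreasing (-1)

-1


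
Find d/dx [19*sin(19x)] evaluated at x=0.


Apply the chain rule to differentiate 19*sin(19x):
d/dx [19*sin(19x)]
= 19 * cos(19x) * d/dx(19x)
= 19 * 19 * cos(19x)
= 361 * cos(19x)
Evaluate at x = 0:
= 361 * cos(0)
= 361 * 1
= 361

361


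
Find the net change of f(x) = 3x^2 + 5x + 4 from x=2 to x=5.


Net change = f(b) - f(a)
f(x) = 3x^2 + 5x + 4
Compute f(5):
f(5) = 3 * 5^2 + 5 * 5 + 4
= 75 + 25 + 4
= 104
Compute f(2):
f(2) = 3 * 2^2 + 5 * 2 + 4
= 12 + 10 + 4
= 26
Net change = 104 - 26 = 78

78


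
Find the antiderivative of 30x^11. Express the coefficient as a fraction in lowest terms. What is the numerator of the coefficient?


Apply the power rule for integration:
integral of ax^n dx = a/(n+1) * x^(n+1) + C
integral of 30x^11 dx
= 30/12 * x^12 + C
= 5/2 * x^12 + C
The coefficient in lowest terms is 5/2, and its numerator is 5

5


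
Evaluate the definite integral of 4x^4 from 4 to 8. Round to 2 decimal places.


Find the antiderivative of 4x^4:
F(x) = 4/5 * x^5
Apply the Fundamental Theorem of Calculus:
F(8) - F(4)
= 4/5 * 8^5 - 4/5 * 4^5
= 4/5 * (32768 - 1024)
= 4/5 * 31744
= 126976/5 = 25395.20

25395.20


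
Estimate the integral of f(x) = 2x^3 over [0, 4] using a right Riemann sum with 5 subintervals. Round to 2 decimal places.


Right Riemann sum uses right endpoints of each subinterval.
Interval: [0, 4], n = 5
dx = (4 - 0) / 5 = 4/5
Right endpoints: [4/5, 8/5, 12/5, 16/5, 4]
f values: [128/125, 1024/125, 3456/125, 8192/125, 128]
Sum = dx * (sum of f values)
= 4/5 * 1152/5
= 4608/25 = 184.32

184.32


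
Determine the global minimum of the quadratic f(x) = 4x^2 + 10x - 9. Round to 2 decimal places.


For a quadratic f(x) = ax^2 + bx + c with a > 0, the minimum is at the vertex.
Vertex x-coordinate: x = -b/(2a)
x = -(10) / (2 * 4)
x = -10/8 = -5/4
Substitute back to find the minimum value:
f(-5/4) = 4 * (-5/4)^2 + 10 * (-5/4) - 9
= 25/4 - 25/2 - 9
= -61/4 = -15.25

-15.25


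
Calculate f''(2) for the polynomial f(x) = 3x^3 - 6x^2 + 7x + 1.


First derivative:
f'(x) = 9x^2 - 12x + 7
Second derivative:
f''(x) = 18x - 12
Substitute x = 2:
f''(2) = 18 * 2 - 12
= 36 - 12
= 24

24


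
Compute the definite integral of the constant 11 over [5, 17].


The integral of a constant k over [a, b] equals k * (b - a).
integral from 5 to 17 of 11 dx
= 11 * (17 - 5)
= 11 * 12
= 132

132


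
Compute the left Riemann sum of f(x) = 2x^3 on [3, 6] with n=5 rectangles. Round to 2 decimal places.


Left Riemann sum uses left endpoints of each subinterval.
Interval: [3, 6], n = 5
dx = (6 - 3) / 5 = 3/5
Left endpoints: [3, 18/5, 21/5, 24/5, 27/5]
f values: [54, 11664/125, 18522/125, 27648/125, 39366/125]
Sum = dx * (sum of f values)
= 3/5 * 4158/5
= 12474/25 = 498.96

498.96


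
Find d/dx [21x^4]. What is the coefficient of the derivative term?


We apply the power rule: d/dx [ax^n] = a*n * x^(n-1)
d/dx [21x^4]
= 21 * 4 * x^(4-1)
= 84x^3
The coefficient is 84

84


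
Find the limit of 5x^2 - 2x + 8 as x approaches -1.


Since polynomials are continuous, we use direct substitution.
lim(x->-1) of 5x^2 - 2x + 8
= 5 * (-1)^2 - 2 * (-1) + 8
= 5 + 2 + 8
= 15

15


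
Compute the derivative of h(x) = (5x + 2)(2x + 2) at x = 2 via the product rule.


Let u(x) = 5x + 2 and v(x) = 2x + 2
u'(x) = 5
v'(x) = 2
Product rule: h'(x) = u'(x)*v(x) + u(x)*v'(x)
= 5 * (2x + 2) + (5x + 2) * 2
At x = 2:
u(2) = 5 * 2 + 2 = 12
v(2) = 2 * 2 + 2 = 6
h'(2) = 5 * 6 + 12 * 2
= 30 + 24
= 54

54


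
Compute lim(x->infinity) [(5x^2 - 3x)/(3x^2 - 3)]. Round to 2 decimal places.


For limits at infinity with equal-degree polynomials,
we compare leading coefficients.
Numerator leading term: 5x^2
Denominator leading term: 3x^2
Divide both by x^2:
lim = (5 - 3/x) / (3 - 3/x^2)
As x -> infinity, the 1/x and 1/x^2 terms vanish:
= 5/3 ≈ 1.67

1.67


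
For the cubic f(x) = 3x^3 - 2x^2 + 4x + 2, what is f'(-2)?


Differentiate f(x) = 3x^3 - 2x^2 + 4x + 2 term by term:
f'(x) = 9x^2 - 4x + 4
Substitute x = -2:
f'(-2) = 9 * (-2)^2 - 4 * (-2) + 4
= 36 + 8 + 4
= 48

48


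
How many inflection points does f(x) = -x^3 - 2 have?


Inflection points occur where f''(x) = 0 and concavity changes.
f(x) = -x^3 - 2
f'(x) = -3x^2
f''(x) = -6x
Set f''(x) = 0:
-6x = 0
x = 0 / (-6) = 0
Since f''(x) is linear (degree 1), it changes sign at this point.
Therefore there is exactly 1 inflection point.

1


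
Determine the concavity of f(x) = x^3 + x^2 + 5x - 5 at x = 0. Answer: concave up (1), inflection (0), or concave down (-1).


Concavity is determined by the sign of f''(x).
f(x) = x^3 + x^2 + 5x - 5
f'(x) = 3x^2 + 2x + 5
f''(x) = 6x + 2
f''(0) = 6 * 0 + 2
= 0 + 2
= 2
Since f''(0) > 0, the function is concave up (1)

1


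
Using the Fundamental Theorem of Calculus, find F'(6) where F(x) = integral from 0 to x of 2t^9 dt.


By the Fundamental Theorem of Calculus (Part 1):
If F(x) = integral from 0 to x of f(t) dt, then F'(x) = f(x)
Here f(t) = 2t^9
So F'(x) = 2x^9
Evaluate at x = 6:
F'(6) = 2 * 6^9
= 2 * 10077696
= 20155392

20155392


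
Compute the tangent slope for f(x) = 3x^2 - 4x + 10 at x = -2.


The slope of the tangent line equals f'(x) at the point.
f(x) = 3x^2 - 4x + 10
f'(x) = 6x - 4
At x = -2:
f'(-2) = 6 * (-2) - 4
= -12 - 4
= -16

-16


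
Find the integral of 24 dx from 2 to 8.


The integral of a constant k over [a, b] equals k * (b - a).
integral from 2 to 8 of 24 dx
= 24 * (8 - 2)
= 24 * 6
= 144

144


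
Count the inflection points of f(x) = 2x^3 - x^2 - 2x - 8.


Inflection points occur where f''(x) = 0 and concavity changes.
f(x) = 2x^3 - x^2 - 2x - 8
f'(x) = 6x^2 - 2x - 2
f''(x) = 12x - 2
Set f''(x) = 0:
12x - 2 = 0
x = 2 / 12 = 1/6
Since f''(x) is linear (degree 1), it changes sign at this point.
Therefore there is exactly 1 inflection point.

1


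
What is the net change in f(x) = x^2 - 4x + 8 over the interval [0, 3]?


Net change = f(b) - f(a)
f(x) = x^2 - 4x + 8
Compute f(3):
f(3) = 1 * 3^2 - 4 * 3 + 8
= 9 - 12 + 8
= 5
Compute f(0):
f(0) = 1 * 0^2 - 4 * 0 + 8
= 0 + 0 + 8
= 8
Net change = 5 - 8 = -3

-3


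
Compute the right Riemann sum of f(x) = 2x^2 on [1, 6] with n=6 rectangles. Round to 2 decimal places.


Right Riemann sum uses right endpoints of each subinterval.
Interval: [1, 6], n = 6
dx = (6 - 1) / 6 = 5/6
Right endpoints: [11/6, 8/3, 7/2, 13/3, 31/6, 6]
f values: [121/18, 128/9, 49/2, 338/9, 961/18, 72]
Sum = dx * (sum of f values)
= 5/6 * 3751/18
= 18755/108 ≈ 173.66

173.66


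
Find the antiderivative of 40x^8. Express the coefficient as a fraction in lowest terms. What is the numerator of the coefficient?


Apply the power rule for integration:
integral of ax^n dx = a/(n+1) * x^(n+1) + C
integral of 40x^8 dx
= 40/9 * x^9 + C
The coefficient in lowest terms is 40/9, and its numerator is 40

40


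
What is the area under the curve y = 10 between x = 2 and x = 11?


The area under a constant function y = 10 is a rectangle.
Width = 11 - 2 = 9
Height = 10
Area = width * height
= 9 * 10
= 90

90


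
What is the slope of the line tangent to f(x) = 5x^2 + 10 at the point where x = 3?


The slope of the tangent line equals f'(x) at the point.
f(x) = 5x^2 + 10
f'(x) = 10x
At x = 3:
f'(3) = 10 * 3 + 0
= 30 + 0
= 30

30


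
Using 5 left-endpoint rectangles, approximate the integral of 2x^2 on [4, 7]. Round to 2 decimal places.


Left Riemann sum uses left endpoints of each subinterval.
Interval: [4, 7], n = 5
dx = (7 - 4) / 5 = 3/5
Left endpoints: [4, 23/5, 26/5, 29/5, 32/5]
f values: [32, 1058/25, 1352/25, 1682/25, 2048/25]
Sum = dx * (sum of f values)
= 3/5 * 1388/5
= 4164/25 = 166.56

166.56


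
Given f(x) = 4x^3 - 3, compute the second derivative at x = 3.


First derivative:
f'(x) = 12x^2
Second derivative:
f''(x) = 24x
Substitute x = 3:
f''(3) = 24 * 3 + 0
= 72 + 0
= 72

72


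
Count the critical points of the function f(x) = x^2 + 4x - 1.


Find where f'(x) = 0:
f'(x) = 2x + 4
Set f'(x) = 0:
2x + 4 = 0
x = -4 / 2 = -2
This is a linear equation in x, so there is exactly one solution.
Number of critical points: 1

1


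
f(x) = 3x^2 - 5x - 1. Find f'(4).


Differentiate term by term using power and sum rules:
f(x) = 3x^2 - 5x - 1
f'(x) = 6x - 5
Substitute x = 4:
f'(4) = 6 * 4 - 5
= 24 - 5
= 19

19


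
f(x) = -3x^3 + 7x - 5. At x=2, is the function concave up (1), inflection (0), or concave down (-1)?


Concavity is determined by the sign of f''(x).
f(x) = -3x^3 + 7x - 5
f'(x) = -9x^2 + 7
f''(x) = -18x
f''(2) = -18 * 2 + 0
= -36 + 0
= -36
Since f''(2) < 0, the function is concave down (-1)

-1


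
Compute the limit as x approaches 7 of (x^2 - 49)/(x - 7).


Direct substitution gives 0/0, so we factor the numerator.
Factor: (x^2 - 49) = (x - 7)(x + 7)
Cancel the common factor (x - 7):
(x^2 - 49)/(x - 7) = (x + 7)
Now substitute x = 7:
= (7 + 7) = 14

14


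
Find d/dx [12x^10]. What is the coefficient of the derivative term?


We apply the power rule: d/dx [ax^n] = a*n * x^(n-1)
d/dx [12x^10]
= 12 * 10 * x^(10-1)
= 120x^9
The coefficient is 120

120


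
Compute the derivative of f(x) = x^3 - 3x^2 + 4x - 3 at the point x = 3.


Differentiate f(x) = x^3 - 3x^2 + 4x - 3 term by term:
f'(x) = 3x^2 - 6x + 4
Substitute x = 3:
f'(3) = 3 * 3^2 - 6 * 3 + 4
= 27 - 18 + 4
= 13

13


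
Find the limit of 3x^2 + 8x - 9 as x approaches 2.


Since polynomials are continuous, we use direct substitution.
lim(x->2) of 3x^2 + 8x - 9
= 3 * 2^2 + 8 * 2 - 9
= 12 + 16 - 9
= 19

19


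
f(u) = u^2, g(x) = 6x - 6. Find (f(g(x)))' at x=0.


Using the chain rule: (f(g(x)))' = f'(g(x)) * g'(x)
First, find g(0):
g(0) = 6 * 0 - 6 = -6
Next, f'(u) = 2u
And g'(x) = 6
So f'(g(0)) * g'(0)
= 2 * (-6) * 6
= -72

-72


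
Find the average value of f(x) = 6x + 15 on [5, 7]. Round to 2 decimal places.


Average value = 1/(b-a) * integral from a to b of f(x) dx
First compute the integral of 6x + 15:
F(x) = 3x^2 + 15x
F(7) = 3 * 49 + 15 * 7 = 252
F(5) = 3 * 25 + 15 * 5 = 150
Integral = 252 - 150 = 102
Average = 102 / (7 - 5) = 102 / 2
= 51 = 51.00

51.00


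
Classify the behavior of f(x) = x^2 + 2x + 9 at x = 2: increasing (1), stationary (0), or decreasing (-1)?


Compute f'(x) to determine behavior:
f'(x) = 2x + 2
f'(2) = 2 * 2 + 2
= 4 + 2
= 6
Since f'(2) > 0, the function is increasing (1)

1


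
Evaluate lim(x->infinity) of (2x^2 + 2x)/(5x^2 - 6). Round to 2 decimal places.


For limits at infinity with equal-degree polynomials,
we compare leading coefficients.
Numerator leading term: 2x^2
Denominator leading term: 5x^2
Divide both by x^2:
lim = (2 + 2/x) / (5 - 6/x^2)
As x -> infinity, the 1/x and 1/x^2 terms vanish:
= 2/5 = 0.40

0.40


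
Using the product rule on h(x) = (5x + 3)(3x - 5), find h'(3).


Let u(x) = 5x + 3 and v(x) = 3x - 5
u'(x) = 5
v'(x) = 3
Product rule: h'(x) = u'(x)*v(x) + u(x)*v'(x)
= 5 * (3x - 5) + (5x + 3) * 3
At x = 3:
u(3) = 5 * 3 + 3 = 18
v(3) = 3 * 3 - 5 = 4
h'(3) = 5 * 4 + 18 * 3
= 20 + 54
= 74

74


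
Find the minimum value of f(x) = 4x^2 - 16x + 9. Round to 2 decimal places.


For a quadratic f(x) = ax^2 + bx + c with a > 0, the minimum is at the vertex.
Vertex x-coordinate: x = -b/(2a)
x = -(-16) / (2 * 4)
x = 16/8 = 2
Substitute back to find the minimum value:
f(2) = 4 * 2^2 - 16 * 2 + 9
= 16 - 32 + 9
= -7 = -7.00

-7.00


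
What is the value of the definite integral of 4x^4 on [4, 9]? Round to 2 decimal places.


Find the antiderivative of 4x^4:
F(x) = 4/5 * x^5
Apply the Fundamental Theorem of Calculus:
F(9) - F(4)
= 4/5 * 9^5 - 4/5 * 4^5
= 4/5 * (59049 - 1024)
= 4/5 * 58025
= 46420 = 46420.00

46420.00


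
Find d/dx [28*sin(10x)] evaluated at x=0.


Apply the chain rule to differentiate 28*sin(10x):
d/dx [28*sin(10x)]
= 28 * cos(10x) * d/dx(10x)
= 28 * 10 * cos(10x)
= 280 * cos(10x)
Evaluate at x = 0:
= 280 * cos(0)
= 280 * 1
= 280

280


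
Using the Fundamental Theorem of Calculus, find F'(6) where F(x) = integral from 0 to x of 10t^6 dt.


By the Fundamental Theorem of Calculus (Part 1):
If F(x) = integral from 0 to x of f(t) dt, then F'(x) = f(x)
Here f(t) = 10t^6
So F'(x) = 10x^6
Evaluate at x = 6:
F'(6) = 10 * 6^6
= 10 * 46656
= 466560

466560
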